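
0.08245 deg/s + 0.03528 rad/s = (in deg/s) 1 deg/s = 0.017453293 rad/s, so 0.08245 deg/s = 0.08245 * 0.017453293 = 0.001439024 rad/s. 0.03528 rad/s is already in rad/s. Sum: 0.001439024 + 0.03528 = 0.036719024 rad/s. 1 deg/s = 0.017453293 rad/s, so 0.036719024 rad/s = 0.036719024 / 0.017453293 = 2.1038451 deg/s ≈ 2.104 deg/s (4 s.f.). Final answer: 2.104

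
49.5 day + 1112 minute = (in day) 50.27. Check: 1 day = 86400 s, so 49.5 day = 49.5 * 86400 = 4276800 s. 1 minute = 60 s, so 1112 minute = 1112 * 60 = 66720 s. Sum: 4276800 + 66720 = 4343520 s. 1 day = 86400 s, so 4343520 s = 4343520 / 86400 = 50.272222 day ≈ 50.27 day (4 s.f.).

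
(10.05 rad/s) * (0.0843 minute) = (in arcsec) 1.049e+07. Check: 10.05 rad/s is already in rad/s. 1 minute = 60 s, so 0.0843 minute = 0.0843 * 60 = 5.058 s. Combine: 10.05 rad/s * 5.058 s = 50.8329 rad. 1 arcsec = 4.8481368e-06 rad, so 50.8329 rad = 50.8329 / 4.8481368e-06 = 10485038 arcsec ≈ 1.049e+07 arcsec (4 s.f.).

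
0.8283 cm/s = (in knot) 1 cm/s = 0.01 m/s, so 0.8283 cm/s = 0.8283 * 0.01 = 0.008283 m/s. 1 knot = 0.51444444 m/s, so 0.008283 m/s = 0.008283 / 0.51444444 = 0.016100864 knot ≈ 0.0161 knot (4 s.f.). Final answer: 0.0161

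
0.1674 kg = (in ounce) 5.905. Check: 1 ounce = 0.028349523 kg, so 0.1674 kg = 0.1674 / 0.028349523 = 5.9048612 ounce ≈ 5.905 ounce (4 s.f.).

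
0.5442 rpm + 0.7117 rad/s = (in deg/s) 44.04. Check: 1 rpm = 0.10471976 rad/s, so 0.5442 rpm = 0.5442 * 0.10471976 = 0.056988491 rad/s. 0.7117 rad/s is already in rad/s. Sum: 0.056988491 + 0.7117 = 0.76868849 rad/s. 1 deg/s = 0.017453293 rad/s, so 0.76868849 rad/s = 0.76868849 / 0.017453293 = 44.042606 deg/s ≈ 44.04 deg/s (4 s.f.).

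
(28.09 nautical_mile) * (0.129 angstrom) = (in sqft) 1 nautical_mile = 1852 m, so 28.09 nautical_mile = 28.09 * 1852 = 52022.68 m. 1 angstrom = 1e-10 m, so 0.129 angstrom = 0.129 * 1e-10 = 1.29e-11 m. Combine: 52022.68 m * 1.29e-11 m = 6.7109257e-07 m^2. 1 sqft = 0.09290304 m^2, so 6.7109257e-07 m^2 = 6.7109257e-07 / 0.09290304 = 7.2235803e-06 sqft ≈ 7.224e-06 sqft (4 s.f.). Final answer: 7.224e-06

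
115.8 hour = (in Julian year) 0.01321. Check: 1 hour = 3600 s, so 115.8 hour = 115.8 * 3600 = 416880 s. 1 Julian year = 31557600 s, so 416880 s = 416880 / 31557600 = 0.01321013 Julian year ≈ 0.01321 Julian year (4 s.f.).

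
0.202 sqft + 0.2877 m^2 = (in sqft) 1 sqft = 0.09290304 m^2, so 0.202 sqft = 0.202 * 0.09290304 = 0.018766414 m^2. 0.2877 m^2 is already in m^2. Sum: 0.018766414 + 0.2877 = 0.30646641 m^2. 1 sqft = 0.09290304 m^2, so 0.30646641 m^2 = 0.30646641 / 0.09290304 = 3.298777 sqft ≈ 3.299 sqft (4 s.f.). Final answer: 3.299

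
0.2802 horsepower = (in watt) 1 horsepower = 745.69987 W, so 0.2802 horsepower = 0.2802 * 745.69987 = 208.9451 W. 208.9451 W = 208.9451 watt ≈ 208.9 watt (4 s.f.). Final answer: 208.9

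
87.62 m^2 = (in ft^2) 1 ft^2 = 0.09290304 m^2, so 87.62 m^2 = 87.62 / 0.09290304 = 943.13383 ft^2 ≈ 943.1 ft^2 (4 s.f.). Final answer: 943.1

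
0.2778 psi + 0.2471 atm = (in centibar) 1 psi = 6894.7573 Pa, so 0.2778 psi = 0.2778 * 6894.7573 = 1915.3636 Pa. 1 atm = 101325 Pa, so 0.2471 atm = 0.2471 * 101325 = 25037.407 Pa. Sum: 1915.3636 + 25037.407 = 26952.771 Pa. 1 centibar = 1000 Pa, so 26952.771 Pa = 26952.771 / 1000 = 26.952771 centibar ≈ 26.95 centibar (4 s.f.). Final answer: 26.95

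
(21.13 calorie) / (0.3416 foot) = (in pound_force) 1 calorie = 4.184 J, so 21.13 calorie = 21.13 * 4.184 = 88.40792 J. 1 foot = 0.3048 m, so 0.3416 foot = 0.3416 * 0.3048 = 0.10411968 m. Combine: 88.40792 J / 0.10411968 m = 849.09904 N. 1 pound_force = 4.4482216 N, so 849.09904 N = 849.09904 / 4.4482216 = 190.88506 pound_force ≈ 190.9 pound_force (4 s.f.). Final answer: 190.9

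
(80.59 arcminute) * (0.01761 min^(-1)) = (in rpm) 6.57e-05. Check: 1 arcminute = 0.00029088821 rad, so 80.59 arcminute = 80.59 * 0.00029088821 = 0.023442681 rad. 1 min^(-1) = 0.016666667 Hz, so 0.01761 min^(-1) = 0.01761 * 0.016666667 = 0.0002935 Hz. Combine: 0.023442681 rad * 0.0002935 Hz = 6.8804268e-06 rad/s. 1 rpm = 0.10471976 rad/s, so 6.8804268e-06 rad/s = 6.8804268e-06 / 0.10471976 = 6.5703236e-05 rpm ≈ 6.57e-05 rpm (4 s.f.).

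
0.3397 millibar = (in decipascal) 1 millibar = 100 Pa, so 0.3397 millibar = 0.3397 * 100 = 33.97 Pa. 1 decipascal = 0.1 Pa, so 33.97 Pa = 33.97 / 0.1 = 339.7 decipascal. Final answer: 339.7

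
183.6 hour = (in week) 1.093. Check: 1 hour = 3600 s, so 183.6 hour = 183.6 * 3600 = 660960 s. 1 week = 604800 s, so 660960 s = 660960 / 604800 = 1.0928571 week ≈ 1.093 week (4 s.f.).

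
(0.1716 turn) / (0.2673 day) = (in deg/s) 0.002675. Check: 1 turn = 6.2831853 rad, so 0.1716 turn = 0.1716 * 6.2831853 = 1.0781946 rad. 1 day = 86400 s, so 0.2673 day = 0.2673 * 86400 = 23094.72 s. Combine: 1.0781946 rad / 23094.72 s = 4.6685762e-05 rad/s. 1 deg/s = 0.017453293 rad/s, so 4.6685762e-05 rad/s = 4.6685762e-05 / 0.017453293 = 0.0026748971 deg/s ≈ 0.002675 deg/s (4 s.f.).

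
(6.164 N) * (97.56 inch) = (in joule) 15.27. Check: 6.164 N is already in N. 1 inch = 0.0254 m, so 97.56 inch = 97.56 * 0.0254 = 2.478024 m. Combine: 6.164 N * 2.478024 m = 15.27454 J. 15.27454 J = 15.27454 joule ≈ 15.27 joule (4 s.f.).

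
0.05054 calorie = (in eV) 1.32e+18. Check: 1 calorie = 4.184 J, so 0.05054 calorie = 0.05054 * 4.184 = 0.21145936 J. 1 eV = 1.6021766e-19 J, so 0.21145936 J = 0.21145936 / 1.6021766e-19 = 1.3198255e+18 eV ≈ 1.32e+18 eV (4 s.f.).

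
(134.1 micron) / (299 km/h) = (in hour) 1 micron = 1e-06 m, so 134.1 micron = 134.1 * 1e-06 = 0.0001341 m. 1 km/h = 0.27777778 m/s, so 299 km/h = 299 * 0.27777778 = 83.055556 m/s. Combine: 0.0001341 m / 83.055556 m/s = 1.6145819e-06 s. 1 hour = 3600 s, so 1.6145819e-06 s = 1.6145819e-06 / 3600 = 4.4849498e-10 hour ≈ 4.485e-10 hour (4 s.f.). Final answer: 4.485e-10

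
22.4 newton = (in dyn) 22.4 newton = 22.4 N. 1 dyn = 1e-05 N, so 22.4 N = 22.4 / 1e-05 = 2240000 dyn ≈ 2.24e+06 dyn (4 s.f.). Final answer: 2.24e+06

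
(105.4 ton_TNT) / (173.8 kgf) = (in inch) 1 ton_TNT = 4.184e+09 J, so 105.4 ton_TNT = 105.4 * 4.184e+09 = 4.409936e+11 J. 1 kgf = 9.80665 N, so 173.8 kgf = 173.8 * 9.80665 = 1704.3958 N. Combine: 4.409936e+11 J / 1704.3958 N = 2.5873897e+08 m. 1 inch = 0.0254 m, so 2.5873897e+08 m = 2.5873897e+08 / 0.0254 = 1.0186573e+10 inch ≈ 1.019e+10 inch (4 s.f.). Final answer: 1.019e+10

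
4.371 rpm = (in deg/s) 26.23. Check: 1 rpm = 0.10471976 rad/s, so 4.371 rpm = 4.371 * 0.10471976 = 0.45773005 rad/s. 1 deg/s = 0.017453293 rad/s, so 0.45773005 rad/s = 0.45773005 / 0.017453293 = 26.226 deg/s ≈ 26.23 deg/s (4 s.f.).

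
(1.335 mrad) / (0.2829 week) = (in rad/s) 7.803e-09. Check: 1 mrad = 0.001 rad, so 1.335 mrad = 1.335 * 0.001 = 0.001335 rad. 1 week = 604800 s, so 0.2829 week = 0.2829 * 604800 = 171097.92 s. Combine: 0.001335 rad / 171097.92 s = 7.8025496e-09 rad/s. Result: 7.8025496e-09 rad/s ≈ 7.803e-09 rad/s (4 s.f.).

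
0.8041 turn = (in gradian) 321.6. Check: 1 turn = 6.2831853 rad, so 0.8041 turn = 0.8041 * 6.2831853 = 5.0523093 rad. 1 gradian = 0.015707963 rad, so 5.0523093 rad = 5.0523093 / 0.015707963 = 321.64 gradian ≈ 321.6 gradian (4 s.f.).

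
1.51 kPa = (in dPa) 1.51e+04. Check: 1 kPa = 1000 Pa, so 1.51 kPa = 1.51 * 1000 = 1510 Pa. 1 dPa = 0.1 Pa, so 1510 Pa = 1510 / 0.1 = 15100 dPa ≈ 1.51e+04 dPa (4 s.f.).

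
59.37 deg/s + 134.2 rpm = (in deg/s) 864.6. Check: 1 deg/s = 0.017453293 rad/s, so 59.37 deg/s = 59.37 * 0.017453293 = 1.036202 rad/s. 1 rpm = 0.10471976 rad/s, so 134.2 rpm = 134.2 * 0.10471976 = 14.053391 rad/s. Sum: 1.036202 + 14.053391 = 15.089593 rad/s. 1 deg/s = 0.017453293 rad/s, so 15.089593 rad/s = 15.089593 / 0.017453293 = 864.57 deg/s ≈ 864.6 deg/s (4 s.f.).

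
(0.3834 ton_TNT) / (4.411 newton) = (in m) 3.637e+08. Check: 1 ton_TNT = 4.184e+09 J, so 0.3834 ton_TNT = 0.3834 * 4.184e+09 = 1.6041456e+09 J. 4.411 newton = 4.411 N. Combine: 1.6041456e+09 J / 4.411 N = 3.6366937e+08 m. Result: 3.6366937e+08 m ≈ 3.637e+08 m (4 s.f.).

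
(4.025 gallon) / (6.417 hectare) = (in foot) 1 gallon = 0.0037854118 m^3, so 4.025 gallon = 4.025 * 0.0037854118 = 0.015236282 m^3. 1 hectare = 10000 m^2, so 6.417 hectare = 6.417 * 10000 = 64170 m^2. Combine: 0.015236282 m^3 / 64170 m^2 = 2.3743622e-07 m. 1 foot = 0.3048 m, so 2.3743622e-07 m = 2.3743622e-07 / 0.3048 = 7.7899023e-07 foot ≈ 7.79e-07 foot (4 s.f.). Final answer: 7.79e-07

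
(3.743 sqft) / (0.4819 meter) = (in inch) 28.41. Check: 1 sqft = 0.09290304 m^2, so 3.743 sqft = 3.743 * 0.09290304 = 0.34773608 m^2. 0.4819 meter = 0.4819 m. Combine: 0.34773608 m^2 / 0.4819 m = 0.72159385 m. 1 inch = 0.0254 m, so 0.72159385 m = 0.72159385 / 0.0254 = 28.409207 inch ≈ 28.41 inch (4 s.f.).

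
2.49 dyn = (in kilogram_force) 1 dyn = 1e-05 N, so 2.49 dyn = 2.49 * 1e-05 = 2.49e-05 N. 1 kilogram_force = 9.80665 N, so 2.49e-05 N = 2.49e-05 / 9.80665 = 2.5390934e-06 kilogram_force ≈ 2.539e-06 kilogram_force (4 s.f.). Final answer: 2.539e-06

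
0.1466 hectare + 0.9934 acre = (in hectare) 0.5486. Check: 1 hectare = 10000 m^2, so 0.1466 hectare = 0.1466 * 10000 = 1466 m^2. 1 acre = 4046.8564 m^2, so 0.9934 acre = 0.9934 * 4046.8564 = 4020.1472 m^2. Sum: 1466 + 4020.1472 = 5486.1472 m^2. 1 hectare = 10000 m^2, so 5486.1472 m^2 = 5486.1472 / 10000 = 0.54861472 hectare ≈ 0.5486 hectare (4 s.f.).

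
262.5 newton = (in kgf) 26.77. Check: 262.5 newton = 262.5 N. 1 kgf = 9.80665 N, so 262.5 N = 262.5 / 9.80665 = 26.767551 kgf ≈ 26.77 kgf (4 s.f.).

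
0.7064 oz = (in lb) 1 oz = 0.028349523 kg, so 0.7064 oz = 0.7064 * 0.028349523 = 0.020026103 kg. 1 lb = 0.45359237 kg, so 0.020026103 kg = 0.020026103 / 0.45359237 = 0.04415 lb. Final answer: 0.04415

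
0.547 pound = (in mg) 2.481e+05. Check: 1 pound = 0.45359237 kg, so 0.547 pound = 0.547 * 0.45359237 = 0.24811503 kg. 1 mg = 1e-06 kg, so 0.24811503 kg = 0.24811503 / 1e-06 = 248115.03 mg ≈ 2.481e+05 mg (4 s.f.).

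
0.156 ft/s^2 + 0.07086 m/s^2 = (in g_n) 0.01207. Check: 1 ft/s^2 = 0.3048 m/s^2, so 0.156 ft/s^2 = 0.156 * 0.3048 = 0.0475488 m/s^2. 0.07086 m/s^2 is already in m/s^2. Sum: 0.0475488 + 0.07086 = 0.1184088 m/s^2. 1 g_n = 9.80665 m/s^2, so 0.1184088 m/s^2 = 0.1184088 / 9.80665 = 0.012074337 g_n ≈ 0.01207 g_n (4 s.f.).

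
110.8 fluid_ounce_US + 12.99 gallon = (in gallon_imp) 11.54. Check: 1 fluid_ounce_US = 2.957353e-05 m^3, so 110.8 fluid_ounce_US = 110.8 * 2.957353e-05 = 0.0032767471 m^3. 1 gallon = 0.0037854118 m^3, so 12.99 gallon = 12.99 * 0.0037854118 = 0.049172499 m^3. Sum: 0.0032767471 + 0.049172499 = 0.052449246 m^3. 1 gallon_imp = 0.00454609 m^3, so 0.052449246 m^3 = 0.052449246 / 0.00454609 = 11.537221 gallon_imp ≈ 11.54 gallon_imp (4 s.f.).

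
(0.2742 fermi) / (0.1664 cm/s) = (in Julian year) 5.222e-21. Check: 1 fermi = 1e-15 m, so 0.2742 fermi = 0.2742 * 1e-15 = 2.742e-16 m. 1 cm/s = 0.01 m/s, so 0.1664 cm/s = 0.1664 * 0.01 = 0.001664 m/s. Combine: 2.742e-16 m / 0.001664 m/s = 1.6478365e-13 s. 1 Julian year = 31557600 s, so 1.6478365e-13 s = 1.6478365e-13 / 31557600 = 5.2216789e-21 Julian year ≈ 5.222e-21 Julian year (4 s.f.).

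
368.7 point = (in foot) 0.4267. Check: 1 point = 0.00035277778 m, so 368.7 point = 368.7 * 0.00035277778 = 0.13006917 m. 1 foot = 0.3048 m, so 0.13006917 m = 0.13006917 / 0.3048 = 0.42673611 foot ≈ 0.4267 foot (4 s.f.).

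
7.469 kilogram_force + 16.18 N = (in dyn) 1 kilogram_force = 9.80665 N, so 7.469 kilogram_force = 7.469 * 9.80665 = 73.245869 N. 16.18 N is already in N. Sum: 73.245869 + 16.18 = 89.425869 N. 1 dyn = 1e-05 N, so 89.425869 N = 89.425869 / 1e-05 = 8942586.9 dyn ≈ 8.943e+06 dyn (4 s.f.). Final answer: 8.943e+06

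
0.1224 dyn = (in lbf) 1 dyn = 1e-05 N, so 0.1224 dyn = 0.1224 * 1e-05 = 1.224e-06 N. 1 lbf = 4.4482216 N, so 1.224e-06 N = 1.224e-06 / 4.4482216 = 2.7516615e-07 lbf ≈ 2.752e-07 lbf (4 s.f.). Final answer: 2.752e-07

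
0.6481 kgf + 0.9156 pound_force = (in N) 1 kgf = 9.80665 N, so 0.6481 kgf = 0.6481 * 9.80665 = 6.3556899 N. 1 pound_force = 4.4482216 N, so 0.9156 pound_force = 0.9156 * 4.4482216 = 4.0727917 N. Sum: 6.3556899 + 4.0727917 = 10.428482 N. Result: 10.428482 N ≈ 10.43 N (4 s.f.). Final answer: 10.43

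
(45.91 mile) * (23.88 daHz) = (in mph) 1 mile = 1609.344 m, so 45.91 mile = 45.91 * 1609.344 = 73884.983 m. 1 daHz = 10 Hz, so 23.88 daHz = 23.88 * 10 = 238.8 Hz. Combine: 73884.983 m * 238.8 Hz = 17643734 m/s. 1 mph = 0.44704 m/s, so 17643734 m/s = 17643734 / 0.44704 = 39467909 mph ≈ 3.947e+07 mph (4 s.f.). Final answer: 3.947e+07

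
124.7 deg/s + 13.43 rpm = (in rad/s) 1 deg/s = 0.017453293 rad/s, so 124.7 deg/s = 124.7 * 0.017453293 = 2.1764256 rad/s. 1 rpm = 0.10471976 rad/s, so 13.43 rpm = 13.43 * 0.10471976 = 1.4063863 rad/s. Sum: 2.1764256 + 1.4063863 = 3.5828119 rad/s. Result: 3.5828119 rad/s ≈ 3.583 rad/s (4 s.f.). Final answer: 3.583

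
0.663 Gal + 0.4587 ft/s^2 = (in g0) 0.01493. Check: 1 Gal = 0.01 m/s^2, so 0.663 Gal = 0.663 * 0.01 = 0.00663 m/s^2. 1 ft/s^2 = 0.3048 m/s^2, so 0.4587 ft/s^2 = 0.4587 * 0.3048 = 0.13981176 m/s^2. Sum: 0.00663 + 0.13981176 = 0.14644176 m/s^2. 1 g0 = 9.80665 m/s^2, so 0.14644176 m/s^2 = 0.14644176 / 9.80665 = 0.014932904 g0 ≈ 0.01493 g0 (4 s.f.).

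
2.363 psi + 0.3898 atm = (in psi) 1 psi = 6894.7573 Pa, so 2.363 psi = 2.363 * 6894.7573 = 16292.311 Pa. 1 atm = 101325 Pa, so 0.3898 atm = 0.3898 * 101325 = 39496.485 Pa. Sum: 16292.311 + 39496.485 = 55788.796 Pa. 1 psi = 6894.7573 Pa, so 55788.796 Pa = 55788.796 / 6894.7573 = 8.0914808 psi ≈ 8.091 psi (4 s.f.). Final answer: 8.091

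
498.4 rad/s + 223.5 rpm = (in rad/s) 521.8. Check: 498.4 rad/s is already in rad/s. 1 rpm = 0.10471976 rad/s, so 223.5 rpm = 223.5 * 0.10471976 = 23.404865 rad/s. Sum: 498.4 + 23.404865 = 521.80487 rad/s. Result: 521.80487 rad/s ≈ 521.8 rad/s (4 s.f.).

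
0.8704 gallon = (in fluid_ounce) 111.4. Check: 1 gallon = 0.0037854118 m^3, so 0.8704 gallon = 0.8704 * 0.0037854118 = 0.0032948224 m^3. 1 fluid_ounce = 2.957353e-05 m^3, so 0.0032948224 m^3 = 0.0032948224 / 2.957353e-05 = 111.4112 fluid_ounce ≈ 111.4 fluid_ounce (4 s.f.).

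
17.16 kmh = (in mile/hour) 1 kmh = 0.27777778 m/s, so 17.16 kmh = 17.16 * 0.27777778 = 4.7666667 m/s. 1 mile/hour = 0.44704 m/s, so 4.7666667 m/s = 4.7666667 / 0.44704 = 10.66273 mile/hour ≈ 10.66 mile/hour (4 s.f.). Final answer: 10.66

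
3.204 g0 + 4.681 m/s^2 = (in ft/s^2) 118.4. Check: 1 g0 = 9.80665 m/s^2, so 3.204 g0 = 3.204 * 9.80665 = 31.420507 m/s^2. 4.681 m/s^2 is already in m/s^2. Sum: 31.420507 + 4.681 = 36.101507 m/s^2. 1 ft/s^2 = 0.3048 m/s^2, so 36.101507 m/s^2 = 36.101507 / 0.3048 = 118.44326 ft/s^2 ≈ 118.4 ft/s^2 (4 s.f.).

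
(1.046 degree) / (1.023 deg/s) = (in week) 1.691e-06. Check: 1 degree = 0.017453293 rad, so 1.046 degree = 1.046 * 0.017453293 = 0.018256144 rad. 1 deg/s = 0.017453293 rad/s, so 1.023 deg/s = 1.023 * 0.017453293 = 0.017854718 rad/s. Combine: 0.018256144 rad / 0.017854718 rad/s = 1.0224829 s. 1 week = 604800 s, so 1.0224829 s = 1.0224829 / 604800 = 1.6906132e-06 week ≈ 1.691e-06 week (4 s.f.).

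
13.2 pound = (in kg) 1 pound = 0.45359237 kg, so 13.2 pound = 13.2 * 0.45359237 = 5.9874193 kg. Result: 5.9874193 kg ≈ 5.987 kg (4 s.f.). Final answer: 5.987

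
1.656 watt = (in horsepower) 0.002221. Check: 1.656 watt = 1.656 W. 1 horsepower = 745.69987 W, so 1.656 W = 1.656 / 745.69987 = 0.0022207326 horsepower ≈ 0.002221 horsepower (4 s.f.).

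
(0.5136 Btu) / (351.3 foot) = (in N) 1 Btu = 1055.0559 J, so 0.5136 Btu = 0.5136 * 1055.0559 = 541.87669 J. 1 foot = 0.3048 m, so 351.3 foot = 351.3 * 0.3048 = 107.07624 m. Combine: 541.87669 J / 107.07624 m = 5.0606623 N. Result: 5.0606623 N ≈ 5.061 N (4 s.f.). Final answer: 5.061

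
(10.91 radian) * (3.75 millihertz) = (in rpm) 10.91 radian = 10.91 rad. 1 millihertz = 0.001 Hz, so 3.75 millihertz = 3.75 * 0.001 = 0.00375 Hz. Combine: 10.91 rad * 0.00375 Hz = 0.0409125 rad/s. 1 rpm = 0.10471976 rad/s, so 0.0409125 rad/s = 0.0409125 / 0.10471976 = 0.3906856 rpm ≈ 0.3907 rpm (4 s.f.). Final answer: 0.3907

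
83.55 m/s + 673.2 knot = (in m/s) 429.9. Check: 83.55 m/s is already in m/s. 1 knot = 0.51444444 m/s, so 673.2 knot = 673.2 * 0.51444444 = 346.324 m/s. Sum: 83.55 + 346.324 = 429.874 m/s. Result: 429.874 m/s ≈ 429.9 m/s (4 s.f.).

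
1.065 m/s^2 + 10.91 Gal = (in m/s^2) 1.174. Check: 1.065 m/s^2 is already in m/s^2. 1 Gal = 0.01 m/s^2, so 10.91 Gal = 10.91 * 0.01 = 0.1091 m/s^2. Sum: 1.065 + 0.1091 = 1.1741 m/s^2. Result: 1.1741 m/s^2 ≈ 1.174 m/s^2 (4 s.f.).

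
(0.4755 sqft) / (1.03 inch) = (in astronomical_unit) 1.129e-11. Check: 1 sqft = 0.09290304 m^2, so 0.4755 sqft = 0.4755 * 0.09290304 = 0.044175396 m^2. 1 inch = 0.0254 m, so 1.03 inch = 1.03 * 0.0254 = 0.026162 m. Combine: 0.044175396 m^2 / 0.026162 m = 1.6885328 m. 1 astronomical_unit = 1.4959787e+11 m, so 1.6885328 m = 1.6885328 / 1.4959787e+11 = 1.1287145e-11 astronomical_unit ≈ 1.129e-11 astronomical_unit (4 s.f.).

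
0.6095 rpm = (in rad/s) 1 rpm = 0.10471976 rad/s, so 0.6095 rpm = 0.6095 * 0.10471976 = 0.063826691 rad/s. Result: 0.063826691 rad/s ≈ 0.06383 rad/s (4 s.f.). Final answer: 0.06383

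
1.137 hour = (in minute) 68.22. Check: 1 hour = 3600 s, so 1.137 hour = 1.137 * 3600 = 4093.2 s. 1 minute = 60 s, so 4093.2 s = 4093.2 / 60 = 68.22 minute.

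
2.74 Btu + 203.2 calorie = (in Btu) 3.546. Check: 1 Btu = 1055.0559 J, so 2.74 Btu = 2.74 * 1055.0559 = 2890.853 J. 1 calorie = 4.184 J, so 203.2 calorie = 203.2 * 4.184 = 850.1888 J. Sum: 2890.853 + 850.1888 = 3741.0418 J. 1 Btu = 1055.0559 J, so 3741.0418 J = 3741.0418 / 1055.0559 = 3.5458235 Btu ≈ 3.546 Btu (4 s.f.).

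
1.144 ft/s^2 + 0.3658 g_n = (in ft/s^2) 1 ft/s^2 = 0.3048 m/s^2, so 1.144 ft/s^2 = 1.144 * 0.3048 = 0.3486912 m/s^2. 1 g_n = 9.80665 m/s^2, so 0.3658 g_n = 0.3658 * 9.80665 = 3.5872726 m/s^2. Sum: 0.3486912 + 3.5872726 = 3.9359638 m/s^2. 1 ft/s^2 = 0.3048 m/s^2, so 3.9359638 m/s^2 = 3.9359638 / 0.3048 = 12.913267 ft/s^2 ≈ 12.91 ft/s^2 (4 s.f.). Final answer: 12.91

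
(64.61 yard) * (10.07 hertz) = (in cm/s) 1 yard = 0.9144 m, so 64.61 yard = 64.61 * 0.9144 = 59.079384 m. 10.07 hertz = 10.07 Hz. Combine: 59.079384 m * 10.07 Hz = 594.9294 m/s. 1 cm/s = 0.01 m/s, so 594.9294 m/s = 594.9294 / 0.01 = 59492.94 cm/s ≈ 5.949e+04 cm/s (4 s.f.). Final answer: 5.949e+04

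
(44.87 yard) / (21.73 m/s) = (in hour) 0.0005245. Check: 1 yard = 0.9144 m, so 44.87 yard = 44.87 * 0.9144 = 41.029128 m. 21.73 m/s is already in m/s. Combine: 41.029128 m / 21.73 m/s = 1.8881329 s. 1 hour = 3600 s, so 1.8881329 s = 1.8881329 / 3600 = 0.00052448136 hour ≈ 0.0005245 hour (4 s.f.).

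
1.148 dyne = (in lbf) 2.581e-06. Check: 1 dyne = 1e-05 N, so 1.148 dyne = 1.148 * 1e-05 = 1.148e-05 N. 1 lbf = 4.4482216 N, so 1.148e-05 N = 1.148e-05 / 4.4482216 = 2.5808067e-06 lbf ≈ 2.581e-06 lbf (4 s.f.).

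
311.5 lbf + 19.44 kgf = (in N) 1 lbf = 4.4482216 N, so 311.5 lbf = 311.5 * 4.4482216 = 1385.621 N. 1 kgf = 9.80665 N, so 19.44 kgf = 19.44 * 9.80665 = 190.64128 N. Sum: 1385.621 + 190.64128 = 1576.2623 N. Result: 1576.2623 N ≈ 1576 N (4 s.f.). Final answer: 1576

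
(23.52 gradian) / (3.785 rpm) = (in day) 1 gradian = 0.015707963 rad, so 23.52 gradian = 23.52 * 0.015707963 = 0.3694513 rad. 1 rpm = 0.10471976 rad/s, so 3.785 rpm = 3.785 * 0.10471976 = 0.39636427 rad/s. Combine: 0.3694513 rad / 0.39636427 rad/s = 0.9321004 s. 1 day = 86400 s, so 0.9321004 s = 0.9321004 / 86400 = 1.0788199e-05 day ≈ 1.079e-05 day (4 s.f.). Final answer: 1.079e-05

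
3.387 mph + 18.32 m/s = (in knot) 38.55. Check: 1 mph = 0.44704 m/s, so 3.387 mph = 3.387 * 0.44704 = 1.5141245 m/s. 18.32 m/s is already in m/s. Sum: 1.5141245 + 18.32 = 19.834124 m/s. 1 knot = 0.51444444 m/s, so 19.834124 m/s = 19.834124 / 0.51444444 = 38.554454 knot ≈ 38.55 knot (4 s.f.).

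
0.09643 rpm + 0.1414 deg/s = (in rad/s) 0.01257. Check: 1 rpm = 0.10471976 rad/s, so 0.09643 rpm = 0.09643 * 0.10471976 = 0.010098126 rad/s. 1 deg/s = 0.017453293 rad/s, so 0.1414 deg/s = 0.1414 * 0.017453293 = 0.0024678956 rad/s. Sum: 0.010098126 + 0.0024678956 = 0.012566022 rad/s. Result: 0.012566022 rad/s ≈ 0.01257 rad/s (4 s.f.).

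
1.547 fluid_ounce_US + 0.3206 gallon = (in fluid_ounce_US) 1 fluid_ounce_US = 2.957353e-05 m^3, so 1.547 fluid_ounce_US = 1.547 * 2.957353e-05 = 4.575025e-05 m^3. 1 gallon = 0.0037854118 m^3, so 0.3206 gallon = 0.3206 * 0.0037854118 = 0.001213603 m^3. Sum: 4.575025e-05 + 0.001213603 = 0.0012593533 m^3. 1 fluid_ounce_US = 2.957353e-05 m^3, so 0.0012593533 m^3 = 0.0012593533 / 2.957353e-05 = 42.5838 fluid_ounce_US ≈ 42.58 fluid_ounce_US (4 s.f.). Final answer: 42.58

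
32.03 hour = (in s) 1 hour = 3600 s, so 32.03 hour = 32.03 * 3600 = 115308 s. Result: 115308 s ≈ 1.153e+05 s (4 s.f.). Final answer: 1.153e+05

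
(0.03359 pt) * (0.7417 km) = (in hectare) 1 pt = 0.00035277778 m, so 0.03359 pt = 0.03359 * 0.00035277778 = 1.1849806e-05 m. 1 km = 1000 m, so 0.7417 km = 0.7417 * 1000 = 741.7 m. Combine: 1.1849806e-05 m * 741.7 m = 0.0087890008 m^2. 1 hectare = 10000 m^2, so 0.0087890008 m^2 = 0.0087890008 / 10000 = 8.7890008e-07 hectare ≈ 8.789e-07 hectare (4 s.f.). Final answer: 8.789e-07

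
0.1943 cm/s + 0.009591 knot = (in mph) 1 cm/s = 0.01 m/s, so 0.1943 cm/s = 0.1943 * 0.01 = 0.001943 m/s. 1 knot = 0.51444444 m/s, so 0.009591 knot = 0.009591 * 0.51444444 = 0.0049340367 m/s. Sum: 0.001943 + 0.0049340367 = 0.0068770367 m/s. 1 mph = 0.44704 m/s, so 0.0068770367 m/s = 0.0068770367 / 0.44704 = 0.015383493 mph ≈ 0.01538 mph (4 s.f.). Final answer: 0.01538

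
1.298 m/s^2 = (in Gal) 129.8. Check: 1 Gal = 0.01 m/s^2, so 1.298 m/s^2 = 1.298 / 0.01 = 129.8 Gal.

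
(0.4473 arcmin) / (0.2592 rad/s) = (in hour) 1 arcmin = 0.00029088821 rad, so 0.4473 arcmin = 0.4473 * 0.00029088821 = 0.0001301143 rad. 0.2592 rad/s is already in rad/s. Combine: 0.0001301143 rad / 0.2592 rad/s = 0.00050198417 s. 1 hour = 3600 s, so 0.00050198417 s = 0.00050198417 / 3600 = 1.3944005e-07 hour ≈ 1.394e-07 hour (4 s.f.). Final answer: 1.394e-07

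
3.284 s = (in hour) 1 hour = 3600 s, so 3.284 s = 3.284 / 3600 = 0.00091222222 hour ≈ 0.0009122 hour (4 s.f.). Final answer: 0.0009122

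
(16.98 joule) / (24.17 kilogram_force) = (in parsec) 16.98 joule = 16.98 J. 1 kilogram_force = 9.80665 N, so 24.17 kilogram_force = 24.17 * 9.80665 = 237.02673 N. Combine: 16.98 J / 237.02673 N = 0.07163749 m. 1 parsec = 3.0856776e+16 m, so 0.07163749 m = 0.07163749 / 3.0856776e+16 = 2.3216129e-18 parsec ≈ 2.322e-18 parsec (4 s.f.). Final answer: 2.322e-18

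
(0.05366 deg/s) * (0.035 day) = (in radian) 1 deg/s = 0.017453293 rad/s, so 0.05366 deg/s = 0.05366 * 0.017453293 = 0.00093654368 rad/s. 1 day = 86400 s, so 0.035 day = 0.035 * 86400 = 3024 s. Combine: 0.00093654368 rad/s * 3024 s = 2.8321081 rad. 2.8321081 rad = 2.8321081 radian ≈ 2.832 radian (4 s.f.). Final answer: 2.832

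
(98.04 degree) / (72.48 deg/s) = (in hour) 1 degree = 0.017453293 rad, so 98.04 degree = 98.04 * 0.017453293 = 1.7111208 rad. 1 deg/s = 0.017453293 rad/s, so 72.48 deg/s = 72.48 * 0.017453293 = 1.2650146 rad/s. Combine: 1.7111208 rad / 1.2650146 rad/s = 1.352649 s. 1 hour = 3600 s, so 1.352649 s = 1.352649 / 3600 = 0.00037573584 hour ≈ 0.0003757 hour (4 s.f.). Final answer: 0.0003757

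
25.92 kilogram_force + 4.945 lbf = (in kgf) 28.16. Check: 1 kilogram_force = 9.80665 N, so 25.92 kilogram_force = 25.92 * 9.80665 = 254.18837 N. 1 lbf = 4.4482216 N, so 4.945 lbf = 4.945 * 4.4482216 = 21.996456 N. Sum: 254.18837 + 21.996456 = 276.18482 N. 1 kgf = 9.80665 N, so 276.18482 N = 276.18482 / 9.80665 = 28.163014 kgf ≈ 28.16 kgf (4 s.f.).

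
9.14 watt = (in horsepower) 9.14 watt = 9.14 W. 1 horsepower = 745.69987 W, so 9.14 W = 9.14 / 745.69987 = 0.012256942 horsepower ≈ 0.01226 horsepower (4 s.f.). Final answer: 0.01226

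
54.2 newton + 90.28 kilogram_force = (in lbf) 54.2 newton = 54.2 N. 1 kilogram_force = 9.80665 N, so 90.28 kilogram_force = 90.28 * 9.80665 = 885.34436 N. Sum: 54.2 + 885.34436 = 939.54436 N. 1 lbf = 4.4482216 N, so 939.54436 N = 939.54436 / 4.4482216 = 211.21798 lbf ≈ 211.2 lbf (4 s.f.). Final answer: 211.2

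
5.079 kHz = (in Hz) 1 kHz = 1000 Hz, so 5.079 kHz = 5.079 * 1000 = 5079 Hz. Result: 5079 Hz. Final answer: 5079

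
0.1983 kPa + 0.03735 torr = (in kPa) 1 kPa = 1000 Pa, so 0.1983 kPa = 0.1983 * 1000 = 198.3 Pa. 1 torr = 133.32237 Pa, so 0.03735 torr = 0.03735 * 133.32237 = 4.9795905 Pa. Sum: 198.3 + 4.9795905 = 203.27959 Pa. 1 kPa = 1000 Pa, so 203.27959 Pa = 203.27959 / 1000 = 0.20327959 kPa ≈ 0.2033 kPa (4 s.f.). Final answer: 0.2033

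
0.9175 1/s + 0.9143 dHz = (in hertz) 0.9175 1/s = 0.9175 Hz. 1 dHz = 0.1 Hz, so 0.9143 dHz = 0.9143 * 0.1 = 0.09143 Hz. Sum: 0.9175 + 0.09143 = 1.00893 Hz. 1.00893 Hz = 1.00893 hertz ≈ 1.009 hertz (4 s.f.). Final answer: 1.009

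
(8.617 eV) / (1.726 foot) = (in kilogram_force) 1 eV = 1.6021766e-19 J, so 8.617 eV = 8.617 * 1.6021766e-19 = 1.3805956e-18 J. 1 foot = 0.3048 m, so 1.726 foot = 1.726 * 0.3048 = 0.5260848 m. Combine: 1.3805956e-18 J / 0.5260848 m = 2.6242834e-18 N. 1 kilogram_force = 9.80665 N, so 2.6242834e-18 N = 2.6242834e-18 / 9.80665 = 2.6760243e-19 kilogram_force ≈ 2.676e-19 kilogram_force (4 s.f.). Final answer: 2.676e-19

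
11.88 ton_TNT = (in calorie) 1.188e+10. Check: 1 ton_TNT = 4.184e+09 J, so 11.88 ton_TNT = 11.88 * 4.184e+09 = 4.970592e+10 J. 1 calorie = 4.184 J, so 4.970592e+10 J = 4.970592e+10 / 4.184 = 1.188e+10 calorie.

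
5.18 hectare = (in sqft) 1 hectare = 10000 m^2, so 5.18 hectare = 5.18 * 10000 = 51800 m^2. 1 sqft = 0.09290304 m^2, so 51800 m^2 = 51800 / 0.09290304 = 557570.56 sqft ≈ 5.576e+05 sqft (4 s.f.). Final answer: 5.576e+05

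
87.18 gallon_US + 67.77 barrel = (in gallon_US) 1 gallon_US = 0.0037854118 m^3, so 87.18 gallon_US = 87.18 * 0.0037854118 = 0.3300122 m^3. 1 barrel = 0.15898729 m^3, so 67.77 barrel = 67.77 * 0.15898729 = 10.774569 m^3. Sum: 0.3300122 + 10.774569 = 11.104581 m^3. 1 gallon_US = 0.0037854118 m^3, so 11.104581 m^3 = 11.104581 / 0.0037854118 = 2933.52 gallon_US ≈ 2934 gallon_US (4 s.f.). Final answer: 2934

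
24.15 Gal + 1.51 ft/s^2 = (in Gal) 70.17. Check: 1 Gal = 0.01 m/s^2, so 24.15 Gal = 24.15 * 0.01 = 0.2415 m/s^2. 1 ft/s^2 = 0.3048 m/s^2, so 1.51 ft/s^2 = 1.51 * 0.3048 = 0.460248 m/s^2. Sum: 0.2415 + 0.460248 = 0.701748 m/s^2. 1 Gal = 0.01 m/s^2, so 0.701748 m/s^2 = 0.701748 / 0.01 = 70.1748 Gal ≈ 70.17 Gal (4 s.f.).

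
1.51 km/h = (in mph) 0.9383. Check: 1 km/h = 0.27777778 m/s, so 1.51 km/h = 1.51 * 0.27777778 = 0.41944444 m/s. 1 mph = 0.44704 m/s, so 0.41944444 m/s = 0.41944444 / 0.44704 = 0.9382705 mph ≈ 0.9383 mph (4 s.f.).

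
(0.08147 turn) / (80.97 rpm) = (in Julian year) 1 turn = 6.2831853 rad, so 0.08147 turn = 0.08147 * 6.2831853 = 0.51189111 rad. 1 rpm = 0.10471976 rad/s, so 80.97 rpm = 80.97 * 0.10471976 = 8.4791586 rad/s. Combine: 0.51189111 rad / 8.4791586 rad/s = 0.060370508 s. 1 Julian year = 31557600 s, so 0.060370508 s = 0.060370508 / 31557600 = 1.9130259e-09 Julian year ≈ 1.913e-09 Julian year (4 s.f.). Final answer: 1.913e-09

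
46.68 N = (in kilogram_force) 1 kilogram_force = 9.80665 N, so 46.68 N = 46.68 / 9.80665 = 4.7600353 kilogram_force ≈ 4.76 kilogram_force (4 s.f.). Final answer: 4.76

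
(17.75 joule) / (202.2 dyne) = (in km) 8.778. Check: 17.75 joule = 17.75 J. 1 dyne = 1e-05 N, so 202.2 dyne = 202.2 * 1e-05 = 0.002022 N. Combine: 17.75 J / 0.002022 N = 8778.4372 m. 1 km = 1000 m, so 8778.4372 m = 8778.4372 / 1000 = 8.7784372 km ≈ 8.778 km (4 s.f.).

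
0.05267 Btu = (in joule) 1 Btu = 1055.0559 J, so 0.05267 Btu = 0.05267 * 1055.0559 = 55.569792 J. 55.569792 J = 55.569792 joule ≈ 55.57 joule (4 s.f.). Final answer: 55.57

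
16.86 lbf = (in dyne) 7.5e+06. Check: 1 lbf = 4.4482216 N, so 16.86 lbf = 16.86 * 4.4482216 = 74.997016 N. 1 dyne = 1e-05 N, so 74.997016 N = 74.997016 / 1e-05 = 7499701.6 dyne ≈ 7.5e+06 dyne (4 s.f.).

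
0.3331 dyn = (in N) 3.331e-06. Check: 1 dyn = 1e-05 N, so 0.3331 dyn = 0.3331 * 1e-05 = 3.331e-06 N. Result: 3.331e-06 N.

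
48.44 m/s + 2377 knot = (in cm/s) 48.44 m/s is already in m/s. 1 knot = 0.51444444 m/s, so 2377 knot = 2377 * 0.51444444 = 1222.8344 m/s. Sum: 48.44 + 1222.8344 = 1271.2744 m/s. 1 cm/s = 0.01 m/s, so 1271.2744 m/s = 1271.2744 / 0.01 = 127127.44 cm/s ≈ 1.271e+05 cm/s (4 s.f.). Final answer: 1.271e+05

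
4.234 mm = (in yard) 1 mm = 0.001 m, so 4.234 mm = 4.234 * 0.001 = 0.004234 m. 1 yard = 0.9144 m, so 0.004234 m = 0.004234 / 0.9144 = 0.0046303587 yard ≈ 0.00463 yard (4 s.f.). Final answer: 0.00463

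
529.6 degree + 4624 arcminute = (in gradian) 674.1. Check: 1 degree = 0.017453293 rad, so 529.6 degree = 529.6 * 0.017453293 = 9.2432637 rad. 1 arcminute = 0.00029088821 rad, so 4624 arcminute = 4624 * 0.00029088821 = 1.3450671 rad. Sum: 9.2432637 + 1.3450671 = 10.588331 rad. 1 gradian = 0.015707963 rad, so 10.588331 rad = 10.588331 / 0.015707963 = 674.07407 gradian ≈ 674.1 gradian (4 s.f.).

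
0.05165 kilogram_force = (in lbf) 1 kilogram_force = 9.80665 N, so 0.05165 kilogram_force = 0.05165 * 9.80665 = 0.50651347 N. 1 lbf = 4.4482216 N, so 0.50651347 N = 0.50651347 / 4.4482216 = 0.11386876 lbf ≈ 0.1139 lbf (4 s.f.). Final answer: 0.1139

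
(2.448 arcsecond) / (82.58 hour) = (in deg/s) 1 arcsecond = 4.8481368e-06 rad, so 2.448 arcsecond = 2.448 * 4.8481368e-06 = 1.1868239e-05 rad. 1 hour = 3600 s, so 82.58 hour = 82.58 * 3600 = 297288 s. Combine: 1.1868239e-05 rad / 297288 s = 3.9921688e-11 rad/s. 1 deg/s = 0.017453293 rad/s, so 3.9921688e-11 rad/s = 3.9921688e-11 / 0.017453293 = 2.2873443e-09 deg/s ≈ 2.287e-09 deg/s (4 s.f.). Final answer: 2.287e-09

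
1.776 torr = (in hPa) 2.368. Check: 1 torr = 133.32237 Pa, so 1.776 torr = 1.776 * 133.32237 = 236.78053 Pa. 1 hPa = 100 Pa, so 236.78053 Pa = 236.78053 / 100 = 2.3678053 hPa ≈ 2.368 hPa (4 s.f.).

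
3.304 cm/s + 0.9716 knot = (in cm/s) 1 cm/s = 0.01 m/s, so 3.304 cm/s = 3.304 * 0.01 = 0.03304 m/s. 1 knot = 0.51444444 m/s, so 0.9716 knot = 0.9716 * 0.51444444 = 0.49983422 m/s. Sum: 0.03304 + 0.49983422 = 0.53287422 m/s. 1 cm/s = 0.01 m/s, so 0.53287422 m/s = 0.53287422 / 0.01 = 53.287422 cm/s ≈ 53.29 cm/s (4 s.f.). Final answer: 53.29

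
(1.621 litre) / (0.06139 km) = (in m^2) 1 litre = 0.001 m^3, so 1.621 litre = 1.621 * 0.001 = 0.001621 m^3. 1 km = 1000 m, so 0.06139 km = 0.06139 * 1000 = 61.39 m. Combine: 0.001621 m^3 / 61.39 m = 2.6404952e-05 m^2. Result: 2.6404952e-05 m^2 ≈ 2.64e-05 m^2 (4 s.f.). Final answer: 2.64e-05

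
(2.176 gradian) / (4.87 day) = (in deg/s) 4.654e-06. Check: 1 gradian = 0.015707963 rad, so 2.176 gradian = 2.176 * 0.015707963 = 0.034180528 rad. 1 day = 86400 s, so 4.87 day = 4.87 * 86400 = 420768 s. Combine: 0.034180528 rad / 420768 s = 8.1233668e-08 rad/s. 1 deg/s = 0.017453293 rad/s, so 8.1233668e-08 rad/s = 8.1233668e-08 / 0.017453293 = 4.6543463e-06 deg/s ≈ 4.654e-06 deg/s (4 s.f.).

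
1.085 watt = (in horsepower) 1.085 watt = 1.085 W. 1 horsepower = 745.69987 W, so 1.085 W = 1.085 / 745.69987 = 0.001455009 horsepower ≈ 0.001455 horsepower (4 s.f.). Final answer: 0.001455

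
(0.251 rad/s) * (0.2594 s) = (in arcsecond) 1.343e+04. Check: 0.251 rad/s is already in rad/s. 0.2594 s is already in s. Combine: 0.251 rad/s * 0.2594 s = 0.0651094 rad. 1 arcsecond = 4.8481368e-06 rad, so 0.0651094 rad = 0.0651094 / 4.8481368e-06 = 13429.778 arcsecond ≈ 1.343e+04 arcsecond (4 s.f.).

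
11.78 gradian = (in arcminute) 1 gradian = 0.015707963 rad, so 11.78 gradian = 11.78 * 0.015707963 = 0.18503981 rad. 1 arcminute = 0.00029088821 rad, so 0.18503981 rad = 0.18503981 / 0.00029088821 = 636.12 arcminute ≈ 636.1 arcminute (4 s.f.). Final answer: 636.1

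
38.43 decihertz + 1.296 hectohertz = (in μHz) 1.334e+08. Check: 1 decihertz = 0.1 Hz, so 38.43 decihertz = 38.43 * 0.1 = 3.843 Hz. 1 hectohertz = 100 Hz, so 1.296 hectohertz = 1.296 * 100 = 129.6 Hz. Sum: 3.843 + 129.6 = 133.443 Hz. 1 μHz = 1e-06 Hz, so 133.443 Hz = 133.443 / 1e-06 = 1.33443e+08 μHz ≈ 1.334e+08 μHz (4 s.f.).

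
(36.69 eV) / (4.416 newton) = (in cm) 1.331e-16. Check: 1 eV = 1.6021766e-19 J, so 36.69 eV = 36.69 * 1.6021766e-19 = 5.8783861e-18 J. 4.416 newton = 4.416 N. Combine: 5.8783861e-18 J / 4.416 N = 1.3311563e-18 m. 1 cm = 0.01 m, so 1.3311563e-18 m = 1.3311563e-18 / 0.01 = 1.3311563e-16 cm ≈ 1.331e-16 cm (4 s.f.).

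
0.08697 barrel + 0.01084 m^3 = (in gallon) 6.516. Check: 1 barrel = 0.15898729 m^3, so 0.08697 barrel = 0.08697 * 0.15898729 = 0.013827125 m^3. 0.01084 m^3 is already in m^3. Sum: 0.013827125 + 0.01084 = 0.024667125 m^3. 1 gallon = 0.0037854118 m^3, so 0.024667125 m^3 = 0.024667125 / 0.0037854118 = 6.516365 gallon ≈ 6.516 gallon (4 s.f.).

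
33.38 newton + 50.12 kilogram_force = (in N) 33.38 newton = 33.38 N. 1 kilogram_force = 9.80665 N, so 50.12 kilogram_force = 50.12 * 9.80665 = 491.5093 N. Sum: 33.38 + 491.5093 = 524.8893 N. Result: 524.8893 N ≈ 524.9 N (4 s.f.). Final answer: 524.9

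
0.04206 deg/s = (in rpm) 1 deg/s = 0.017453293 rad/s, so 0.04206 deg/s = 0.04206 * 0.017453293 = 0.00073408548 rad/s. 1 rpm = 0.10471976 rad/s, so 0.00073408548 rad/s = 0.00073408548 / 0.10471976 = 0.00701 rpm. Final answer: 0.00701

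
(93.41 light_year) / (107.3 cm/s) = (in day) 9.532e+12. Check: 1 light_year = 9.4607305e+15 m, so 93.41 light_year = 93.41 * 9.4607305e+15 = 8.8372683e+17 m. 1 cm/s = 0.01 m/s, so 107.3 cm/s = 107.3 * 0.01 = 1.073 m/s. Combine: 8.8372683e+17 m / 1.073 m/s = 8.2360376e+17 s. 1 day = 86400 s, so 8.2360376e+17 s = 8.2360376e+17 / 86400 = 9.5324509e+12 day ≈ 9.532e+12 day (4 s.f.).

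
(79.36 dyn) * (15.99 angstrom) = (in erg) 1.269e-05. Check: 1 dyn = 1e-05 N, so 79.36 dyn = 79.36 * 1e-05 = 0.0007936 N. 1 angstrom = 1e-10 m, so 15.99 angstrom = 15.99 * 1e-10 = 1.599e-09 m. Combine: 0.0007936 N * 1.599e-09 m = 1.2689664e-12 J. 1 erg = 1e-07 J, so 1.2689664e-12 J = 1.2689664e-12 / 1e-07 = 1.2689664e-05 erg ≈ 1.269e-05 erg (4 s.f.).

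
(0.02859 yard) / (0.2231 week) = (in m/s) 1 yard = 0.9144 m, so 0.02859 yard = 0.02859 * 0.9144 = 0.026142696 m. 1 week = 604800 s, so 0.2231 week = 0.2231 * 604800 = 134930.88 s. Combine: 0.026142696 m / 134930.88 s = 1.937488e-07 m/s. Result: 1.937488e-07 m/s ≈ 1.937e-07 m/s (4 s.f.). Final answer: 1.937e-07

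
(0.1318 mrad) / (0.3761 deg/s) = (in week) 3.32e-08. Check: 1 mrad = 0.001 rad, so 0.1318 mrad = 0.1318 * 0.001 = 0.0001318 rad. 1 deg/s = 0.017453293 rad/s, so 0.3761 deg/s = 0.3761 * 0.017453293 = 0.0065641833 rad/s. Combine: 0.0001318 rad / 0.0065641833 rad/s = 0.020078659 s. 1 week = 604800 s, so 0.020078659 s = 0.020078659 / 604800 = 3.3198841e-08 week ≈ 3.32e-08 week (4 s.f.).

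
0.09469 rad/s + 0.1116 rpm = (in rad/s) 0.09469 rad/s is already in rad/s. 1 rpm = 0.10471976 rad/s, so 0.1116 rpm = 0.1116 * 0.10471976 = 0.011686725 rad/s. Sum: 0.09469 + 0.011686725 = 0.10637672 rad/s. Result: 0.10637672 rad/s ≈ 0.1064 rad/s (4 s.f.). Final answer: 0.1064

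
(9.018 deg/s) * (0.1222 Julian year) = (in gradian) 1 deg/s = 0.017453293 rad/s, so 9.018 deg/s = 9.018 * 0.017453293 = 0.15739379 rad/s. 1 Julian year = 31557600 s, so 0.1222 Julian year = 0.1222 * 31557600 = 3856338.7 s. Combine: 0.15739379 rad/s * 3856338.7 s = 606963.77 rad. 1 gradian = 0.015707963 rad, so 606963.77 rad = 606963.77 / 0.015707963 = 38640514 gradian ≈ 3.864e+07 gradian (4 s.f.). Final answer: 3.864e+07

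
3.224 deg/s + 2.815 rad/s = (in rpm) 27.42. Check: 1 deg/s = 0.017453293 rad/s, so 3.224 deg/s = 3.224 * 0.017453293 = 0.056269415 rad/s. 2.815 rad/s is already in rad/s. Sum: 0.056269415 + 2.815 = 2.8712694 rad/s. 1 rpm = 0.10471976 rad/s, so 2.8712694 rad/s = 2.8712694 / 0.10471976 = 27.418603 rpm ≈ 27.42 rpm (4 s.f.).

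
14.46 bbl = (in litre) 1 bbl = 0.15898729 m^3, so 14.46 bbl = 14.46 * 0.15898729 = 2.2989563 m^3. 1 litre = 0.001 m^3, so 2.2989563 m^3 = 2.2989563 / 0.001 = 2298.9563 litre ≈ 2299 litre (4 s.f.). Final answer: 2299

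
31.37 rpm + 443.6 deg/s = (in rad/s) 11.03. Check: 1 rpm = 0.10471976 rad/s, so 31.37 rpm = 31.37 * 0.10471976 = 3.2850587 rad/s. 1 deg/s = 0.017453293 rad/s, so 443.6 deg/s = 443.6 * 0.017453293 = 7.7422806 rad/s. Sum: 3.2850587 + 7.7422806 = 11.027339 rad/s. Result: 11.027339 rad/s ≈ 11.03 rad/s (4 s.f.).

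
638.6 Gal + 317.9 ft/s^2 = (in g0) 1 Gal = 0.01 m/s^2, so 638.6 Gal = 638.6 * 0.01 = 6.386 m/s^2. 1 ft/s^2 = 0.3048 m/s^2, so 317.9 ft/s^2 = 317.9 * 0.3048 = 96.89592 m/s^2. Sum: 6.386 + 96.89592 = 103.28192 m/s^2. 1 g0 = 9.80665 m/s^2, so 103.28192 m/s^2 = 103.28192 / 9.80665 = 10.531825 g0 ≈ 10.53 g0 (4 s.f.). Final answer: 10.53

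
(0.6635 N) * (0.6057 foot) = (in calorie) 0.02928. Check: 0.6635 N is already in N. 1 foot = 0.3048 m, so 0.6057 foot = 0.6057 * 0.3048 = 0.18461736 m. Combine: 0.6635 N * 0.18461736 m = 0.12249362 J. 1 calorie = 4.184 J, so 0.12249362 J = 0.12249362 / 4.184 = 0.029276677 calorie ≈ 0.02928 calorie (4 s.f.).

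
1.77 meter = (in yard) 1.936. Check: 1.77 meter = 1.77 m. 1 yard = 0.9144 m, so 1.77 m = 1.77 / 0.9144 = 1.9356955 yard ≈ 1.936 yard (4 s.f.).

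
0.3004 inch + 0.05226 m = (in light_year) 1 inch = 0.0254 m, so 0.3004 inch = 0.3004 * 0.0254 = 0.00763016 m. 0.05226 m is already in m. Sum: 0.00763016 + 0.05226 = 0.05989016 m. 1 light_year = 9.4607305e+15 m, so 0.05989016 m = 0.05989016 / 9.4607305e+15 = 6.3303949e-18 light_year ≈ 6.33e-18 light_year (4 s.f.). Final answer: 6.33e-18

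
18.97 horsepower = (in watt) 1.415e+04. Check: 1 horsepower = 745.69987 W, so 18.97 horsepower = 18.97 * 745.69987 = 14145.927 W. 14145.927 W = 14145.927 watt ≈ 1.415e+04 watt (4 s.f.).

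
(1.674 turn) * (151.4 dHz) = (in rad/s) 159.2. Check: 1 turn = 6.2831853 rad, so 1.674 turn = 1.674 * 6.2831853 = 10.518052 rad. 1 dHz = 0.1 Hz, so 151.4 dHz = 151.4 * 0.1 = 15.14 Hz. Combine: 10.518052 rad * 15.14 Hz = 159.24331 rad/s. Result: 159.24331 rad/s ≈ 159.2 rad/s (4 s.f.).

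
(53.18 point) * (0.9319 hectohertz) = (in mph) 3.911. Check: 1 point = 0.00035277778 m, so 53.18 point = 53.18 * 0.00035277778 = 0.018760722 m. 1 hectohertz = 100 Hz, so 0.9319 hectohertz = 0.9319 * 100 = 93.19 Hz. Combine: 0.018760722 m * 93.19 Hz = 1.7483117 m/s. 1 mph = 0.44704 m/s, so 1.7483117 m/s = 1.7483117 / 0.44704 = 3.9108619 mph ≈ 3.911 mph (4 s.f.).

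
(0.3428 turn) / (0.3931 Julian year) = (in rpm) 1 turn = 6.2831853 rad, so 0.3428 turn = 0.3428 * 6.2831853 = 2.1538759 rad. 1 Julian year = 31557600 s, so 0.3931 Julian year = 0.3931 * 31557600 = 12405293 s. Combine: 2.1538759 rad / 12405293 s = 1.7362556e-07 rad/s. 1 rpm = 0.10471976 rad/s, so 1.7362556e-07 rad/s = 1.7362556e-07 / 0.10471976 = 1.658002e-06 rpm ≈ 1.658e-06 rpm (4 s.f.). Final answer: 1.658e-06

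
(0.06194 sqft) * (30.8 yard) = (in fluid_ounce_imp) 5704. Check: 1 sqft = 0.09290304 m^2, so 0.06194 sqft = 0.06194 * 0.09290304 = 0.0057544143 m^2. 1 yard = 0.9144 m, so 30.8 yard = 30.8 * 0.9144 = 28.16352 m. Combine: 0.0057544143 m^2 * 28.16352 m = 0.16206456 m^3. 1 fluid_ounce_imp = 2.8413063e-05 m^3, so 0.16206456 m^3 = 0.16206456 / 2.8413063e-05 = 5703.8752 fluid_ounce_imp ≈ 5704 fluid_ounce_imp (4 s.f.).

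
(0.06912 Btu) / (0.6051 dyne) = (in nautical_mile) 1 Btu = 1055.0559 J, so 0.06912 Btu = 0.06912 * 1055.0559 = 72.925461 J. 1 dyne = 1e-05 N, so 0.6051 dyne = 0.6051 * 1e-05 = 6.051e-06 N. Combine: 72.925461 J / 6.051e-06 N = 12051803 m. 1 nautical_mile = 1852 m, so 12051803 m = 12051803 / 1852 = 6507.4531 nautical_mile ≈ 6507 nautical_mile (4 s.f.). Final answer: 6507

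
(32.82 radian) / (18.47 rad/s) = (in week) 32.82 radian = 32.82 rad. 18.47 rad/s is already in rad/s. Combine: 32.82 rad / 18.47 rad/s = 1.7769356 s. 1 week = 604800 s, so 1.7769356 s = 1.7769356 / 604800 = 2.9380548e-06 week ≈ 2.938e-06 week (4 s.f.). Final answer: 2.938e-06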